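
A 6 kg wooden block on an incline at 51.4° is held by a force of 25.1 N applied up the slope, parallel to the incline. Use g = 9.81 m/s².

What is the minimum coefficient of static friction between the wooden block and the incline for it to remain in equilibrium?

μ_s,min ≈ 0.569

N = m g cos θ = 36.72 N.
Friction must make up the shortfall along the incline: f = m g sin θ − P = 46 − 25.1 = 20.9 N.
At the threshold f = μ_s N, so μ_s,min = 20.9/36.72 = 0.569.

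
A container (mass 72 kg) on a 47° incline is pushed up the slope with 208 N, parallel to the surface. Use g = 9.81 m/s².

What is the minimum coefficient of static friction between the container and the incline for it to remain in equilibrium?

μ_s,min ≈ 0.641

N = m g cos θ = 481.7 N.
Friction must make up the shortfall along the incline: f = m g sin θ − P = 516.6 − 208 = 308.6 N.
At the threshold f = μ_s N, so μ_s,min = 308.6/481.7 = 0.641.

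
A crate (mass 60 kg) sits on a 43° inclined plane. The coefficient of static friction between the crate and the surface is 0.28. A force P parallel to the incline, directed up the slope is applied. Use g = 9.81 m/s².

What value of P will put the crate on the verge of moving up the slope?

P ≈ 522 N

At impending motion up the slope, friction acts down-slope at its limit: f = μ_s N.
P is parallel to the surface, so N = m g cos θ = 430 N.
Along the incline: P = m g sin θ + μ_s N = 401 + 0.28×430 = 522 N.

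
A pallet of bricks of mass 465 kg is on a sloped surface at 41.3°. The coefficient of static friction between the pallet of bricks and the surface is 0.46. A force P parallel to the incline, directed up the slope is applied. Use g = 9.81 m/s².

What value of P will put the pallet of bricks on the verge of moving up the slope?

P ≈ 4590 N

At impending motion up the slope, friction acts down-slope at its limit: f = μ_s N.
P is parallel to the surface, so N = m g cos θ = 3430 N.
Along the incline: P = m g sin θ + μ_s N = 3010 + 0.46×3430 = 4590 N.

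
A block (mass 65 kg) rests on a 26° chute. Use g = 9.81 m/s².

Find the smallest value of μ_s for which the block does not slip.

At the slip threshold m g sin θ = μ_s m g cos θ, so μ_s,min = tan θ.
μ_s,min = tan 26° = 0.488.

μ_s,min ≈ 0.488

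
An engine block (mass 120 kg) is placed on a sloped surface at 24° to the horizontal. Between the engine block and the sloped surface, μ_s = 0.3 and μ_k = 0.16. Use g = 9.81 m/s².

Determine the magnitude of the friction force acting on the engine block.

f ≈ 172 N (up the incline)

Normal force: N = m g cos θ = 120 × 9.81 × cos 24° = 1075 N.
Along the slope the weight component is m g sin θ = 478.8 N; friction must supply exactly this, acting up-slope.
The static-friction ceiling is μ_s N = 0.3 × 1075 = 322.6 N.
Since |478.8| > 322.6 N, static friction cannot hold it; the engine block slides down the incline and kinetic friction applies: f = μ_k N = 0.16 × 1075 = 172 N.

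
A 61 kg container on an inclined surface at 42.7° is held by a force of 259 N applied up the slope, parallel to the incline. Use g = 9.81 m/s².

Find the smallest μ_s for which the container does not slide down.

N = m g cos θ = 439.8 N.
Friction must make up the shortfall along the incline: f = m g sin θ − P = 405.8 − 259 = 146.8 N.
At the threshold f = μ_s N, so μ_s,min = 146.8/439.8 = 0.334.

μ_s,min ≈ 0.334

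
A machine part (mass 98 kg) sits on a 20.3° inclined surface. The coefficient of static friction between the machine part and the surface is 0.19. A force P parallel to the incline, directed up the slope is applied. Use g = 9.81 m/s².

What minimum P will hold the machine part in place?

The machine part tends to slide down (tan θ > μ_s), so at the point of impending slip friction acts up-slope at its limit: f = μ_s N.
P is parallel to the surface, so N = m g cos θ = 902 N.
Along the incline: P + μ_s N = m g sin θ, so P = 334 − 0.19×902 = 162 N.

P_min ≈ 162 N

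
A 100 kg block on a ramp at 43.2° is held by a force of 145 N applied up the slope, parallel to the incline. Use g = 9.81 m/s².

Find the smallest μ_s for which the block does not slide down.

N = m g cos θ = 715.1 N.
Friction must make up the shortfall along the incline: f = m g sin θ − P = 671.5 − 145 = 526.5 N.
At the threshold f = μ_s N, so μ_s,min = 526.5/715.1 = 0.736.

μ_s,min ≈ 0.736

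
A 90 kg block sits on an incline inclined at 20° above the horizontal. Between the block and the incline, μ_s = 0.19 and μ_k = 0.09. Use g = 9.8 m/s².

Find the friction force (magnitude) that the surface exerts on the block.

f ≈ 74.6 N (up the incline)

The normal reaction is N = m g cos θ = 828.8 N.
Along the slope the weight component is m g sin θ = 301.7 N; friction must supply exactly this, acting up-slope.
Maximum static friction available: μ_s N = 0.19 × 828.8 = 157.5 N.
Since |301.7| > 157.5 N, static friction cannot hold it; the block slides down the incline and kinetic friction applies: f = μ_k N = 0.09 × 828.8 = 74.6 N.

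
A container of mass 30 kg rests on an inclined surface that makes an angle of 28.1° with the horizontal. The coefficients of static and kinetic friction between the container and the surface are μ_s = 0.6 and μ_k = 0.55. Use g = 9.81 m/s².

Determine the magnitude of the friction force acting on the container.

Perpendicular to the surface, N = m g cos θ = 30·9.81·cos 28.1° = 259.6 N.
Along the slope the weight component is m g sin θ = 138.6 N; friction must supply exactly this, acting up-slope.
Maximum static friction available: μ_s N = 0.6 × 259.6 = 155.8 N.
Since |138.6| ≤ 155.8 N, the container remains in static equilibrium and friction takes exactly the required value.

f ≈ 139 N (up the incline)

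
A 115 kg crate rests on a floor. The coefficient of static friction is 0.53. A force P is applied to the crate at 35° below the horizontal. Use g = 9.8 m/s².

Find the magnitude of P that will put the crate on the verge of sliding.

P ≈ 1160 N

N = m g + P sin α (the push presses the crate into the floor).
At impending slip, P cos α = μ_s N = μ_s (m g + P sin α).
Solving: P (cos α − μ_s sin α) = μ_s m g → P = 0.53×1130/(cos 35° − 0.53 sin 35°) = 597/0.5152 = 1160 N.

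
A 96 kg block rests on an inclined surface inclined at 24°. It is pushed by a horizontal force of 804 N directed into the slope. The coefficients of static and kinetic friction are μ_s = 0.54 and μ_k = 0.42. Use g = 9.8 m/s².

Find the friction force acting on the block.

The horizontal push has a component P sin θ into the surface, so N = m g cos θ + P sin θ = 859.5 + 327 = 1186 N.
Parallel to the incline: P cos θ − m g sin θ = 734.5 − 382.7 = 351.8 N; the friction needed to balance this is 351.8 N acting down the slope.
Maximum static friction: μ_s N = 0.54 × 1186 = 640.7 N.
Since 351.8 N is within the 640.7 N limit, the block stays put and friction is exactly 352 N.

f ≈ 352 N (down the incline)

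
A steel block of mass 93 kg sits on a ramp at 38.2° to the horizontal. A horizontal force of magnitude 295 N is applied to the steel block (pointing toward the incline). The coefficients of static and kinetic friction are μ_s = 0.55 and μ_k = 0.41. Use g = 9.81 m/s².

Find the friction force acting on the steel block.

The horizontal push has a component P sin θ into the surface, so N = m g cos θ + P sin θ = 717 + 182.4 = 899.4 N.
Parallel to the incline: P cos θ − m g sin θ = 231.8 − 564.2 = -332.4 N; the friction needed to balance this is 332.4 N acting up the slope.
Maximum static friction: μ_s N = 0.55 × 899.4 = 494.7 N.
Since 332.4 N is within the 494.7 N limit, the steel block stays put and friction is exactly 332 N.

f ≈ 332 N (up the incline)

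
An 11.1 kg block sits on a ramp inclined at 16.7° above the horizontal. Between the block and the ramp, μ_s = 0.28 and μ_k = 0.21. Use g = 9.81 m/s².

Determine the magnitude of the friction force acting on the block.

f ≈ 21.9 N (up the incline)

Normal force: N = m g cos θ = 11.1 × 9.81 × cos 16.7° = 104.3 N.
Along the slope the weight component is m g sin θ = 31.29 N; friction must supply exactly this, acting up-slope.
Static friction can supply at most μ_s N = 29.2 N.
|31.29| exceeds 29.2 N, so the block slips down-slope; friction is kinetic, f = μ_k N = 0.21×104.3 = 21.9 N.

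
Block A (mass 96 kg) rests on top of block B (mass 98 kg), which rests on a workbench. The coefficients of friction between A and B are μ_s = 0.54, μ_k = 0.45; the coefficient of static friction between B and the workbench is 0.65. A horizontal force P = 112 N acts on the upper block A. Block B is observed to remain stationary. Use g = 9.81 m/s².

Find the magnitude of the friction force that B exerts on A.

f ≈ 112 N

The normal force B exerts on A is simply A's weight, N₁ = 941.8 N.
Maximum static friction on A from B: μ_s N₁ = 0.54×941.8 = 508.6 N.
P = 112 N is within that limit, so A and B move together (both at rest); the A–B friction is simply f₁ = P = 112 N.
By Newton's third law B feels 112 N forward from A. With B stationary, the floor's static friction on B balances it: f₂ = 112 N (well within μ_s(m_A+m_B)g = 1237 N).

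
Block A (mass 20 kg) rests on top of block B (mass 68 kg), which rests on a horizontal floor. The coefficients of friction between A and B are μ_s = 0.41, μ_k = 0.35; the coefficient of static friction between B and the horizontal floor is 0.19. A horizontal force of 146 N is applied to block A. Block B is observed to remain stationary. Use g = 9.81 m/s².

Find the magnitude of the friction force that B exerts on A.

Between the blocks, N₁ = m_A g = 196.2 N.
Maximum static friction on A from B: μ_s N₁ = 0.41×196.2 = 80.44 N.
Since P = 146 N > 80.44 N, A slides on B; the A–B friction is kinetic: f₁ = μ_k N₁ = 0.35×196.2 = 68.7 N.
B experiences an equal 68.7 N forward from A (third law). B is in equilibrium, so the floor supplies f₂ = 68.7 N of static friction (limit μ_s(m_A+m_B)g = 164 N, not exceeded).

f ≈ 68.7 N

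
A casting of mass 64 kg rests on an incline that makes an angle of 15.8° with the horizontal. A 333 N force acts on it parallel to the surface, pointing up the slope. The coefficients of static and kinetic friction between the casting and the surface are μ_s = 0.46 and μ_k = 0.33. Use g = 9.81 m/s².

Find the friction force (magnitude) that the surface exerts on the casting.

f ≈ 162 N (down the incline)

The normal reaction is N = m g cos θ = 604.1 N.
Parallel to the incline, ΣF = 0 gives f = m g sin θ − P = 170.9 − 333 = -162.1 N (up-slope positive).
Static friction can supply at most μ_s N = 277.9 N.
Since |-162.1| ≤ 277.9 N, static friction is sufficient; f equals the required value, not μ_s N.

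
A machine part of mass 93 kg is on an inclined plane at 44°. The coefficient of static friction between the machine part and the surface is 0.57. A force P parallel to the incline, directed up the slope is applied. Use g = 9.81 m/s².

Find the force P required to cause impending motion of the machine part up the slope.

At impending motion up the slope, friction acts down-slope at its limit: f = μ_s N.
P is parallel to the surface, so N = m g cos θ = 656 N.
Along the incline: P = m g sin θ + μ_s N = 634 + 0.57×656 = 1010 N.

P ≈ 1010 N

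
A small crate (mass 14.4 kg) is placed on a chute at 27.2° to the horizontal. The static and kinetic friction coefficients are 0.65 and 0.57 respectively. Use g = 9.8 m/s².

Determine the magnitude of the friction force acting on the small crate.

f ≈ 64.5 N (up the incline)

Perpendicular to the surface, N = m g cos θ = 14.4·9.8·cos 27.2° = 125.5 N.
For equilibrium along the incline, friction must balance the weight component: f = m g sin θ = 64.51 N up the slope.
Static friction can supply at most μ_s N = 81.58 N.
Since |64.51| ≤ 81.58 N, the small crate remains in static equilibrium and friction takes exactly the required value.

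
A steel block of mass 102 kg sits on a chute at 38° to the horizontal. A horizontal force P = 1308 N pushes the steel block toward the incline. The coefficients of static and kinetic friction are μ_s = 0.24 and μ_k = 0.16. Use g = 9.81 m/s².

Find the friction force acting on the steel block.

Resolve perpendicular to the incline: N = m g cos θ + P sin θ = 102×9.81×cos 38° + 1308×sin 38° = 1594 N.
Parallel to the incline: P cos θ − m g sin θ = 1031 − 616 = 414.7 N; the friction needed to balance this is 414.7 N acting down the slope.
Maximum static friction: μ_s N = 0.24 × 1594 = 382.5 N.
|f_req| = 414.7 > 382.5 N → the steel block slides up the incline; f = μ_k N = 0.16 × 1594 = 255 N.

f ≈ 255 N (down the incline)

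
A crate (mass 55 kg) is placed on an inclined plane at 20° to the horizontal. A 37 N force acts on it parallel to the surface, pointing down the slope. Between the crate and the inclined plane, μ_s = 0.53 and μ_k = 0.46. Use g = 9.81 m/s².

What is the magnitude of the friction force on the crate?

f ≈ 222 N (up the incline)

Perpendicular to the surface, N = m g cos θ = 55·9.81·cos 20° = 507 N.
For equilibrium along the incline the friction force must supply f = m g sin θ + P = 184.5 + 37 = 221.5 N (positive meaning up-slope).
The static-friction ceiling is μ_s N = 0.53 × 507 = 268.7 N.
Since |221.5| ≤ 268.7 N, no slip — friction simply equals what equilibrium demands.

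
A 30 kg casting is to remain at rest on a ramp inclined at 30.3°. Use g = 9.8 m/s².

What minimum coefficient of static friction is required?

At the slip threshold m g sin θ = μ_s m g cos θ, so μ_s,min = tan θ.
μ_s,min = tan 30.3° = 0.584.

μ_s,min ≈ 0.584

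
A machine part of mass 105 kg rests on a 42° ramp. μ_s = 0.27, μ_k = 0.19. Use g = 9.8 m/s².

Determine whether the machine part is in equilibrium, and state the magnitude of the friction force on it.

N = m g cos θ = 765 N.
Down-slope weight component: m g sin θ = 689 N.
μ_s N = 206 N.
689 > 206 N, so it slides; kinetic friction f = μ_k N = 0.19×765 = 145 N.

f ≈ 145 N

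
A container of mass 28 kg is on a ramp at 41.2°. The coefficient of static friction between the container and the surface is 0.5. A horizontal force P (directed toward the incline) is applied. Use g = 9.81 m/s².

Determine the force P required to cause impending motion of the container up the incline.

P ≈ 672 N

At impending motion up the slope, friction acts down-slope at its limit: f = μ_s N.
Perpendicular to the incline: N = m g cos θ + P sin θ.
Along the incline: P cos θ = m g sin θ + μ_s N = m g sin θ + μ_s (m g cos θ + P sin θ).
Solving, P (cos θ − μ_s sin θ) = m g (sin θ + μ_s cos θ), so P = 28×9.81×(sin 41.2° + 0.5 cos 41.2°)/(cos 41.2° − 0.5 sin 41.2°) = 275×1.035/0.4231 = 672 N.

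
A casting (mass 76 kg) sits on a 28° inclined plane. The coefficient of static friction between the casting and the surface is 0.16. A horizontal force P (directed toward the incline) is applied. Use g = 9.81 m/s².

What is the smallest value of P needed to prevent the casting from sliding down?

P_min ≈ 255 N

The casting tends to slide down (tan θ > μ_s), so at the point of impending slip friction acts up-slope at its limit: f = μ_s N.
Perpendicular to the incline: N = m g cos θ + P sin θ.
Along the incline: P cos θ + μ_s N = m g sin θ, i.e. P cos θ + μ_s (m g cos θ + P sin θ) = m g sin θ.
Solving, P (cos θ + μ_s sin θ) = m g (sin θ − μ_s cos θ), so P = 746×0.3282/0.9581 = 255 N.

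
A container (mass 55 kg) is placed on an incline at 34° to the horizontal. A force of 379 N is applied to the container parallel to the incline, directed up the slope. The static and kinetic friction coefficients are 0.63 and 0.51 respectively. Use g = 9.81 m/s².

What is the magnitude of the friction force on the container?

f ≈ 77.3 N (down the incline)

Perpendicular to the surface, N = m g cos θ = 55·9.81·cos 34° = 447.3 N.
The friction needed for equilibrium is m g sin θ − P = 301.7 − 379 = -77.29 N, measured positive up-slope.
Maximum static friction available: μ_s N = 0.63 × 447.3 = 281.8 N.
Since |-77.29| ≤ 281.8 N, the container remains in static equilibrium and friction takes exactly the required value.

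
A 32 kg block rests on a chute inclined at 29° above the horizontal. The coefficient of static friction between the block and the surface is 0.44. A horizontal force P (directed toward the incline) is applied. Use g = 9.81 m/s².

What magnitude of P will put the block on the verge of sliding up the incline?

P ≈ 413 N

At impending motion up the slope, friction acts down-slope at its limit: f = μ_s N.
Perpendicular to the incline: N = m g cos θ + P sin θ.
Along the incline: P cos θ = m g sin θ + μ_s N = m g sin θ + μ_s (m g cos θ + P sin θ).
Solving, P (cos θ − μ_s sin θ) = m g (sin θ + μ_s cos θ), so P = 32×9.81×(sin 29° + 0.44 cos 29°)/(cos 29° − 0.44 sin 29°) = 314×0.8696/0.6613 = 413 N.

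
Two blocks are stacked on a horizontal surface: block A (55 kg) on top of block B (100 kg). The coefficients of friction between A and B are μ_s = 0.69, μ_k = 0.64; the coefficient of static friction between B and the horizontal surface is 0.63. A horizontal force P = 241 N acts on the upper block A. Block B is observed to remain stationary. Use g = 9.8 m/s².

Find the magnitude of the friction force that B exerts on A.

f ≈ 241 N

Between the blocks, N₁ = m_A g = 539 N.
So the A–B interface can sustain at most μ_s N₁ = 371.9 N of static friction.
Since P = 241 N ≤ 371.9 N, A does not slip on B; friction on A equals P = 241 N.
B experiences an equal 241 N forward from A (third law). B is in equilibrium, so the floor supplies f₂ = 241 N of static friction (limit μ_s(m_A+m_B)g = 957 N, not exceeded).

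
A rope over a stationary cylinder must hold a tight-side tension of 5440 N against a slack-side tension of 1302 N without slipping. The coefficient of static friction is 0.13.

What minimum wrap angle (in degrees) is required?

β_min ≈ 630°

T₂/T₁ = e^{μβ} → β = ln(T₂/T₁)/μ.
β = ln(5440/1302)/0.13 = 1.43/0.13 = 11 rad.
In degrees: β = 11 × 180/π = 630°.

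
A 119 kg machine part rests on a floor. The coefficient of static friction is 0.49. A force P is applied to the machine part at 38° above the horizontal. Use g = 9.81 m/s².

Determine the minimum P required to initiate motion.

N = m g − P sin α (the pull lifts the machine part).
At impending slip, P cos α = μ_s N = μ_s (m g − P sin α).
Solving: P (cos α + μ_s sin α) = μ_s m g → P = 0.49×1170/(cos 38° + 0.49 sin 38°) = 572/1.09 = 525 N.

P ≈ 525 N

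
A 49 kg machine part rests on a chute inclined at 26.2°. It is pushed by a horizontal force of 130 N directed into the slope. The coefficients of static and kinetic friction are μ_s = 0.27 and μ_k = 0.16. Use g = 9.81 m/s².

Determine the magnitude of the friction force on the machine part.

Normal direction: N = m g cos θ + P sin θ = 488.7 N.
Parallel to the incline: P cos θ − m g sin θ = 116.6 − 212.2 = -95.58 N; the friction needed to balance this is 95.58 N acting up the slope.
Maximum static friction: μ_s N = 0.27 × 488.7 = 131.9 N.
Since 95.58 N is within the 131.9 N limit, the machine part stays put and friction is exactly 95.6 N.

f ≈ 95.6 N (up the incline)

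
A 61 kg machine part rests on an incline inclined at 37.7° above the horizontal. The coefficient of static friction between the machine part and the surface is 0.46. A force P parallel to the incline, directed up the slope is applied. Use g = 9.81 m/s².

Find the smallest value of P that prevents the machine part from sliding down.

P_min ≈ 148 N

The machine part tends to slide down (tan θ > μ_s), so at the point of impending slip friction acts up-slope at its limit: f = μ_s N.
P is parallel to the surface, so N = m g cos θ = 473 N.
Along the incline: P + μ_s N = m g sin θ, so P = 366 − 0.46×473 = 148 N.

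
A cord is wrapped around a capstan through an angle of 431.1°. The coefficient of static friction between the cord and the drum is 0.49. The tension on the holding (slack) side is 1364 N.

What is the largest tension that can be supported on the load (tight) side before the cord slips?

At impending slip the capstan equation gives T₂/T₁ = e^{μβ} with β in radians.
β = 431.1° × π/180 = 7.524 rad.
e^{μβ} = e^{0.49×7.524} = 39.92.
T₂ = T₁ · e^{μβ} = 1364 × 39.92 = 54400 N.

T_max ≈ 54400 N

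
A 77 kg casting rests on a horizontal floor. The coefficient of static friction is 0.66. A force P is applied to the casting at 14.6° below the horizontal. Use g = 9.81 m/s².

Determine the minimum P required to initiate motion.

P ≈ 622 N

N = m g + P sin α (the push presses the casting into the horizontal floor).
At impending slip, P cos α = μ_s N = μ_s (m g + P sin α).
Solving: P (cos α − μ_s sin α) = μ_s m g → P = 0.66×755/(cos 14.6° − 0.66 sin 14.6°) = 499/0.8013 = 622 N.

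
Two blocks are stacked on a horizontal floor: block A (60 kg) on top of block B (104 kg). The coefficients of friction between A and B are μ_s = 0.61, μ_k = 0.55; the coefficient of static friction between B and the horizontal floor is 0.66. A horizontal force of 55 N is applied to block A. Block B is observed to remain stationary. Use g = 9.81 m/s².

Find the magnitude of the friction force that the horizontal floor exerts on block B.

Normal force at the A–B interface: N₁ = m_A g = 588.6 N.
So the A–B interface can sustain at most μ_s N₁ = 359 N of static friction.
P = 55 N is within that limit, so A and B move together (both at rest); the A–B friction is simply f₁ = P = 55 N.
By Newton's third law B feels 55 N forward from A. With B stationary, the floor's static friction on B balances it: f₂ = 55 N (well within μ_s(m_A+m_B)g = 1062 N).

f ≈ 55 N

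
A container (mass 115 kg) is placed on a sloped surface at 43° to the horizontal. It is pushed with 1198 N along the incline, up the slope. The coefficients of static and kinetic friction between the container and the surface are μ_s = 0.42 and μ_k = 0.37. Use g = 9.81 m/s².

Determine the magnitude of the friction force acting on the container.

f ≈ 305 N (down the incline)

The normal reaction is N = m g cos θ = 825.1 N.
For equilibrium along the incline the friction force must supply f = m g sin θ − P = 769.4 − 1198 = -428.6 N (positive meaning up-slope).
Static friction can supply at most μ_s N = 346.5 N.
Since |-428.6| > 346.5 N, static friction cannot hold it; the container slides up the incline and kinetic friction applies: f = μ_k N = 0.37 × 825.1 = 305 N.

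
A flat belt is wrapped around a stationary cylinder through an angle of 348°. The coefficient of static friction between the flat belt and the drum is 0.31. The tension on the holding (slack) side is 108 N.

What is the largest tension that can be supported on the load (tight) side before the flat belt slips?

T_max ≈ 710 N

At impending slip the capstan equation gives T₂/T₁ = e^{μβ} with β in radians.
β = 348° × π/180 = 6.074 rad.
e^{μβ} = e^{0.31×6.074} = 6.572.
T₂ = T₁ · e^{μβ} = 108 × 6.572 = 710 N.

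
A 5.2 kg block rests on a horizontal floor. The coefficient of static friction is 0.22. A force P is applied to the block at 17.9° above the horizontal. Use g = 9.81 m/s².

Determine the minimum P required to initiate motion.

P ≈ 11 N

N = m g − P sin α (the pull lifts the block).
At impending slip, P cos α = μ_s N = μ_s (m g − P sin α).
Solving: P (cos α + μ_s sin α) = μ_s m g → P = 0.22×51/(cos 17.9° + 0.22 sin 17.9°) = 11.2/1.019 = 11 N.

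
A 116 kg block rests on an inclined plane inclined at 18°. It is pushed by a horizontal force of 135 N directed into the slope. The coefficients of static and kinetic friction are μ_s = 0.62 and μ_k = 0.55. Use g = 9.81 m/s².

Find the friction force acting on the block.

Normal direction: N = m g cos θ + P sin θ = 1124 N.
Parallel to the incline: P cos θ − m g sin θ = 128.4 − 351.6 = -223.3 N; the friction needed to balance this is 223.3 N acting up the slope.
Maximum static friction: μ_s N = 0.62 × 1124 = 696.9 N.
Since 223.3 N is within the 696.9 N limit, the block stays put and friction is exactly 223 N.

f ≈ 223 N (up the incline)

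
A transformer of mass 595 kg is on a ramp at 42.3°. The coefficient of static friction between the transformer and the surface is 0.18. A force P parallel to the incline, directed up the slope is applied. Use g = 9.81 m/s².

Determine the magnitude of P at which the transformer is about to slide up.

At impending motion up the slope, friction acts down-slope at its limit: f = μ_s N.
P is parallel to the surface, so N = m g cos θ = 4320 N.
Along the incline: P = m g sin θ + μ_s N = 3930 + 0.18×4320 = 4710 N.

P ≈ 4710 N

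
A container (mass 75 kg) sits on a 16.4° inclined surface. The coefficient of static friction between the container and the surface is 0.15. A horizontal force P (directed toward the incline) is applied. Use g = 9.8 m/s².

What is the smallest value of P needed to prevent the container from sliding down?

P_min ≈ 102 N

The container tends to slide down (tan θ > μ_s), so at the point of impending slip friction acts up-slope at its limit: f = μ_s N.
Perpendicular to the incline: N = m g cos θ + P sin θ.
Along the incline: P cos θ + μ_s N = m g sin θ, i.e. P cos θ + μ_s (m g cos θ + P sin θ) = m g sin θ.
Solving, P (cos θ + μ_s sin θ) = m g (sin θ − μ_s cos θ), so P = 735×0.1384/1.002 = 102 N.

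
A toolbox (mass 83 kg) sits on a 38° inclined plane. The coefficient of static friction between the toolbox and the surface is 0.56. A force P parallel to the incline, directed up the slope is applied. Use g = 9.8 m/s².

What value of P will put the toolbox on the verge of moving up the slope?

At impending motion up the slope, friction acts down-slope at its limit: f = μ_s N.
P is parallel to the surface, so N = m g cos θ = 641 N.
Along the incline: P = m g sin θ + μ_s N = 501 + 0.56×641 = 860 N.

P ≈ 860 N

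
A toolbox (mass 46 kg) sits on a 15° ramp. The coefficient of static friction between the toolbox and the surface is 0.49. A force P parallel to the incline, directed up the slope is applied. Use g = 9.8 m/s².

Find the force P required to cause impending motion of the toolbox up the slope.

At impending motion up the slope, friction acts down-slope at its limit: f = μ_s N.
P is parallel to the surface, so N = m g cos θ = 435 N.
Along the incline: P = m g sin θ + μ_s N = 117 + 0.49×435 = 330 N.

P ≈ 330 N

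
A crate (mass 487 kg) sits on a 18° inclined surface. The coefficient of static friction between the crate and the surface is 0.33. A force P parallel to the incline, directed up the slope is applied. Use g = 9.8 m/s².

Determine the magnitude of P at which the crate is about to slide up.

At impending motion up the slope, friction acts down-slope at its limit: f = μ_s N.
P is parallel to the surface, so N = m g cos θ = 4540 N.
Along the incline: P = m g sin θ + μ_s N = 1470 + 0.33×4540 = 2970 N.

P ≈ 2970 N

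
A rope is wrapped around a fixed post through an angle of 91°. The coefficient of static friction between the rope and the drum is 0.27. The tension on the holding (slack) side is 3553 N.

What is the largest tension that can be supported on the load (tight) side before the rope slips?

At impending slip the capstan equation gives T₂/T₁ = e^{μβ} with β in radians.
β = 91° × π/180 = 1.588 rad.
e^{μβ} = e^{0.27×1.588} = 1.535.
T₂ = T₁ · e^{μβ} = 3553 × 1.535 = 5460 N.

T_max ≈ 5460 N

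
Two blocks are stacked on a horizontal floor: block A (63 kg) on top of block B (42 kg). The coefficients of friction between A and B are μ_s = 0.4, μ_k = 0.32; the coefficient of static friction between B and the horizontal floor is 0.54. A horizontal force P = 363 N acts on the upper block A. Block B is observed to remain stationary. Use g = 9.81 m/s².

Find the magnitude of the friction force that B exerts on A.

Between the blocks, N₁ = m_A g = 618 N.
So the A–B interface can sustain at most μ_s N₁ = 247.2 N of static friction.
Since P = 363 N > 247.2 N, A slides on B; the A–B friction is kinetic: f₁ = μ_k N₁ = 0.32×618 = 198 N.
B experiences an equal 198 N forward from A (third law). B is in equilibrium, so the floor supplies f₂ = 198 N of static friction (limit μ_s(m_A+m_B)g = 556.2 N, not exceeded).

f ≈ 198 N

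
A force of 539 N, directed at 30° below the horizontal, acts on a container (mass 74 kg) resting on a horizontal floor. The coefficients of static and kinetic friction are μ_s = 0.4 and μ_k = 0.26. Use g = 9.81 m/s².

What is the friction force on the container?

The vertical component of P adds to the normal force: N = m g + P sin α = 725.9 + 269.5 = 995.4 N.
For equilibrium, f = P cos α = 539×cos 30° = 466.8 N.
The static-friction limit is μ_s N = 398.2 N.
The required friction exceeds μ_s N, so the container moves and f = μ_k N = 259 N.

f ≈ 259 N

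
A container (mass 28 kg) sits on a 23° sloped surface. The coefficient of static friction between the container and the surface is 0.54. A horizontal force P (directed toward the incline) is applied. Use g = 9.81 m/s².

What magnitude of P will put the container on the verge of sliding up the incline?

At impending motion up the slope, friction acts down-slope at its limit: f = μ_s N.
Perpendicular to the incline: N = m g cos θ + P sin θ.
Along the incline: P cos θ = m g sin θ + μ_s N = m g sin θ + μ_s (m g cos θ + P sin θ).
Solving, P (cos θ − μ_s sin θ) = m g (sin θ + μ_s cos θ), so P = 28×9.81×(sin 23° + 0.54 cos 23°)/(cos 23° − 0.54 sin 23°) = 275×0.8878/0.7095 = 344 N.

P ≈ 344 N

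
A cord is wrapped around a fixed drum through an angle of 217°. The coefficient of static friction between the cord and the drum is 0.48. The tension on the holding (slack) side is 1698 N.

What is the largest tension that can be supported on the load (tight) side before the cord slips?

At impending slip the capstan equation gives T₂/T₁ = e^{μβ} with β in radians.
β = 217° × π/180 = 3.787 rad.
e^{μβ} = e^{0.48×3.787} = 6.159.
T₂ = T₁ · e^{μβ} = 1698 × 6.159 = 10500 N.

T_max ≈ 10500 N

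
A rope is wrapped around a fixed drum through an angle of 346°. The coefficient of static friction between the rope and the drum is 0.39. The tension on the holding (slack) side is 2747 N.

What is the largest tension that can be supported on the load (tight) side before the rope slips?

At impending slip the capstan equation gives T₂/T₁ = e^{μβ} with β in radians.
β = 346° × π/180 = 6.039 rad.
e^{μβ} = e^{0.39×6.039} = 10.54.
T₂ = T₁ · e^{μβ} = 2747 × 10.54 = 29000 N.

T_max ≈ 29000 N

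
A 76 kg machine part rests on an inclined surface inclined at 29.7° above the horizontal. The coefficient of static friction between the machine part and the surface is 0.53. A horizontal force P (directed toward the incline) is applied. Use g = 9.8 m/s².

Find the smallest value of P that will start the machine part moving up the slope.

At impending motion up the slope, friction acts down-slope at its limit: f = μ_s N.
Perpendicular to the incline: N = m g cos θ + P sin θ.
Along the incline: P cos θ = m g sin θ + μ_s N = m g sin θ + μ_s (m g cos θ + P sin θ).
Solving, P (cos θ − μ_s sin θ) = m g (sin θ + μ_s cos θ), so P = 76×9.8×(sin 29.7° + 0.53 cos 29.7°)/(cos 29.7° − 0.53 sin 29.7°) = 745×0.9558/0.606 = 1170 N.

P ≈ 1170 N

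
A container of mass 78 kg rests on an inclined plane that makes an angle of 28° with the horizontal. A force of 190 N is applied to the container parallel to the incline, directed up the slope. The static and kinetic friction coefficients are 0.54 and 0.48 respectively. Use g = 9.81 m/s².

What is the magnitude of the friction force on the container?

f ≈ 169 N (up the incline)

The normal reaction is N = m g cos θ = 675.6 N.
Parallel to the incline, ΣF = 0 gives f = m g sin θ − P = 359.2 − 190 = 169.2 N (up-slope positive).
Maximum static friction available: μ_s N = 0.54 × 675.6 = 364.8 N.
Since |169.2| ≤ 364.8 N, the container remains in static equilibrium and friction takes exactly the required value.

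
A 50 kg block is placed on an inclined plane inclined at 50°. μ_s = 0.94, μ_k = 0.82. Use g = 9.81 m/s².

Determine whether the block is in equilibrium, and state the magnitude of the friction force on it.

f ≈ 259 N

N = m g cos θ = 315 N.
Down-slope weight component: m g sin θ = 376 N.
μ_s N = 296 N.
376 > 296 N, so it slides; kinetic friction f = μ_k N = 0.82×315 = 259 N.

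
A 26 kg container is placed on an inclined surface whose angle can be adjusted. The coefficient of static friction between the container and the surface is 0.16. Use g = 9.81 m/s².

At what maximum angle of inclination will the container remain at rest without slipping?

At the slip threshold, m g sin θ = μ_s · m g cos θ, so tan θ = μ_s.
θ_max = arctan(0.16) = 9.09°.

θ_max ≈ 9.09°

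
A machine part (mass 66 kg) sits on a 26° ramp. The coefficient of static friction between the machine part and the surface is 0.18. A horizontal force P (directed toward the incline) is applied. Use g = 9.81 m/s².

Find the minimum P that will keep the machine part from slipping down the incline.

The machine part tends to slide down (tan θ > μ_s), so at the point of impending slip friction acts up-slope at its limit: f = μ_s N.
Perpendicular to the incline: N = m g cos θ + P sin θ.
Along the incline: P cos θ + μ_s N = m g sin θ, i.e. P cos θ + μ_s (m g cos θ + P sin θ) = m g sin θ.
Solving, P (cos θ + μ_s sin θ) = m g (sin θ − μ_s cos θ), so P = 647×0.2766/0.9777 = 183 N.

P_min ≈ 183 N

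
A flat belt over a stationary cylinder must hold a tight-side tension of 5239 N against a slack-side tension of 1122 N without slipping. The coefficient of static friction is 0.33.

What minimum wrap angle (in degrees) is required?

T₂/T₁ = e^{μβ} → β = ln(T₂/T₁)/μ.
β = ln(5239/1122)/0.33 = 1.541/0.33 = 4.67 rad.
In degrees: β = 4.67 × 180/π = 268°.

β_min ≈ 268°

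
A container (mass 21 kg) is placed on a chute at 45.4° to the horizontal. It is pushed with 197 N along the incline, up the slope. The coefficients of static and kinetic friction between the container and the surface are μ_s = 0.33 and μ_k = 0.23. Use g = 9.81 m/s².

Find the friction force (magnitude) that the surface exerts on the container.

f ≈ 33.3 N (down the incline)

Perpendicular to the surface, N = m g cos θ = 21·9.81·cos 45.4° = 144.7 N.
Parallel to the incline, ΣF = 0 gives f = m g sin θ − P = 146.7 − 197 = -50.32 N (up-slope positive).
Static friction can supply at most μ_s N = 47.73 N.
Since |-50.32| > 47.73 N, static friction cannot hold it; the container slides up the incline and kinetic friction applies: f = μ_k N = 0.23 × 144.7 = 33.3 N.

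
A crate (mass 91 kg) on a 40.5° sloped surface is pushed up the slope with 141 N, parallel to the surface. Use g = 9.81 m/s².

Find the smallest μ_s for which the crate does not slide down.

μ_s,min ≈ 0.646

N = m g cos θ = 678.8 N.
Friction must make up the shortfall along the incline: f = m g sin θ − P = 579.8 − 141 = 438.8 N.
At the threshold f = μ_s N, so μ_s,min = 438.8/678.8 = 0.646.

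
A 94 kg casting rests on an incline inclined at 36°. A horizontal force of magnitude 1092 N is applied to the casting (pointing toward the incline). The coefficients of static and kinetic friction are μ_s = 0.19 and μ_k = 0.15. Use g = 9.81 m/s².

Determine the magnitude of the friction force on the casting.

Resolve perpendicular to the incline: N = m g cos θ + P sin θ = 94×9.81×cos 36° + 1092×sin 36° = 1388 N.
Along the incline, the net driving force (taking up-slope positive) is P cos θ − m g sin θ = 883.4 − 542 = 341.4 N, so equilibrium requires friction f = -341.4 N (down-slope).
Maximum static friction: μ_s N = 0.19 × 1388 = 263.7 N.
|f_req| = 341.4 > 263.7 N → the casting slides up the incline; f = μ_k N = 0.15 × 1388 = 208 N.

f ≈ 208 N (down the incline)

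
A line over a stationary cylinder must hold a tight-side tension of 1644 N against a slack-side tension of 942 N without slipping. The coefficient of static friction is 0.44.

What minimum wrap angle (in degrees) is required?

T₂/T₁ = e^{μβ} → β = ln(T₂/T₁)/μ.
β = ln(1644/942)/0.44 = 0.5569/0.44 = 1.266 rad.
In degrees: β = 1.266 × 180/π = 72.5°.

β_min ≈ 72.5°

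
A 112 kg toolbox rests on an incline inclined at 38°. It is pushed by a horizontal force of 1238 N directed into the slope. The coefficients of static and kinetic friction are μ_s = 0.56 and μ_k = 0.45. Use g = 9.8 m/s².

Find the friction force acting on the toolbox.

Normal direction: N = m g cos θ + P sin θ = 1627 N.
Parallel to the incline: P cos θ − m g sin θ = 975.6 − 675.8 = 299.8 N; the friction needed to balance this is 299.8 N acting down the slope.
Maximum static friction: μ_s N = 0.56 × 1627 = 911.2 N.
|f_req| = 299.8 ≤ 911.2 N → the toolbox is in equilibrium; friction equals the required value.

f ≈ 300 N (down the incline)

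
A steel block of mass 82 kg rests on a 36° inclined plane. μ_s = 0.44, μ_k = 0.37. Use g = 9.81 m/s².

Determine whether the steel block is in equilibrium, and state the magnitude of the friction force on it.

N = m g cos θ = 651 N.
Down-slope weight component: m g sin θ = 473 N.
μ_s N = 286 N.
473 > 286 N, so it slides; kinetic friction f = μ_k N = 0.37×651 = 241 N.

f ≈ 241 N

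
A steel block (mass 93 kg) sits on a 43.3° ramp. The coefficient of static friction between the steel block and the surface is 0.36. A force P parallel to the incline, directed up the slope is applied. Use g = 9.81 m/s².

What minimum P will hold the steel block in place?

The steel block tends to slide down (tan θ > μ_s), so at the point of impending slip friction acts up-slope at its limit: f = μ_s N.
P is parallel to the surface, so N = m g cos θ = 664 N.
Along the incline: P + μ_s N = m g sin θ, so P = 626 − 0.36×664 = 387 N.

P_min ≈ 387 N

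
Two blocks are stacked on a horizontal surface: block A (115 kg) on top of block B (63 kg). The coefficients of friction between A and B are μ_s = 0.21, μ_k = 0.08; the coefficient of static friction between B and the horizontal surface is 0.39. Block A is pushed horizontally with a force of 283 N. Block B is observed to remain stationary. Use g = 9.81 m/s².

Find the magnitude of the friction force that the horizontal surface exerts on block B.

The normal force B exerts on A is simply A's weight, N₁ = 1128 N.
Maximum static friction on A from B: μ_s N₁ = 0.21×1128 = 236.9 N.
P = 283 N exceeds that limit, so A slips over B and the interface friction becomes kinetic: f₁ = μ_k N₁ = 0.08×1128 = 90.3 N.
By Newton's third law B feels 90.3 N forward from A. With B stationary, the floor's static friction on B balances it: f₂ = 90.3 N (well within μ_s(m_A+m_B)g = 681 N).

f ≈ 90.3 N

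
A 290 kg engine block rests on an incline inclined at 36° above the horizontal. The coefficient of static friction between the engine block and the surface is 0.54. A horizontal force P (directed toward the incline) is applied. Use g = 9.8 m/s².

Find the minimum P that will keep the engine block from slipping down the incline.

P_min ≈ 381 N

The engine block tends to slide down (tan θ > μ_s), so at the point of impending slip friction acts up-slope at its limit: f = μ_s N.
Perpendicular to the incline: N = m g cos θ + P sin θ.
Along the incline: P cos θ + μ_s N = m g sin θ, i.e. P cos θ + μ_s (m g cos θ + P sin θ) = m g sin θ.
Solving, P (cos θ + μ_s sin θ) = m g (sin θ − μ_s cos θ), so P = 2840×0.1509/1.126 = 381 N.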